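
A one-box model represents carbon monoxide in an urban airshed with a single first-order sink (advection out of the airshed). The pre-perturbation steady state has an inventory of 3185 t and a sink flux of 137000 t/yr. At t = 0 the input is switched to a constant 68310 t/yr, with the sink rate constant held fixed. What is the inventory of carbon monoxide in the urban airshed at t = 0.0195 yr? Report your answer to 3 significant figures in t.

The sink rate constant is k = F₀/M₀ = 137000/3185 = 43.01 yr⁻¹.
Solving dM/dt = F₁ − kM with M(0) = M₀ gives M(t) = F₁/k + (M₀ − F₁/k)·e^(−kt).
F₁/k = 68310/43.01 = 1588.1 t; kt = 43.01 × 0.0195 = 0.8388, e^(−kt) = 0.4322.
M(0.0195) = 1588.1 + (3185 − 1588.1) × 0.4322 = 1588.1 + 690.3 = 2278.3 t.

2280 t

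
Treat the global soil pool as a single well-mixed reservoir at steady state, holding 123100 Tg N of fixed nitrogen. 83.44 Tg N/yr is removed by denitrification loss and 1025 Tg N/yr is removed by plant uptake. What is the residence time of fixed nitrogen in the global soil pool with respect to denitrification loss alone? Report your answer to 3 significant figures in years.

1480 yr

Residence time with respect to a single sink: τ = M / F_sink.
τ = 123100 / 83.44 = 1475 yr.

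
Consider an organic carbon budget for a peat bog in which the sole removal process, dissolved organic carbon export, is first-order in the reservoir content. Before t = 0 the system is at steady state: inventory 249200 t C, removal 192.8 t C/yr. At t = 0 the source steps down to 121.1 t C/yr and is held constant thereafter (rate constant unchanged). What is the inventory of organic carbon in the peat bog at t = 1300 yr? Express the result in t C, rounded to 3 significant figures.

The sink rate constant is k = F₀/M₀ = 192.8/249200 = 0.0007737 yr⁻¹.
Solving dM/dt = F₁ − kM with M(0) = M₀ gives M(t) = F₁/k + (M₀ − F₁/k)·e^(−kt).
F₁/k = 121.1/0.0007737 = 156530 t C; kt = 0.0007737 × 1300 = 1.006, e^(−kt) = 0.3658.
M(1300) = 156530 + (249200 − 156530) × 0.3658 = 156530 + 33900 = 190420 t C.

190000 t C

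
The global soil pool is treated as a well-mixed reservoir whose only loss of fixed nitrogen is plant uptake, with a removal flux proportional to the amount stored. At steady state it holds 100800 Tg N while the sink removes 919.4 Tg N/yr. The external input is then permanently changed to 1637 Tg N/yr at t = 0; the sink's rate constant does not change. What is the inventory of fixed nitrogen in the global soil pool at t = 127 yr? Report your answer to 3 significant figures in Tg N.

τ = M₀/F₀ = 100800/919.4 = 109.6 yr; rate constant k = 1/τ.
New steady state M_∞ = F₁/k = F₁·τ = 1637 × 109.6 = 179480 Tg N.
M(t) = M_∞ + (M₀ − M_∞)·e^(−t/τ); t/τ = 127/109.6 = 1.158, so e^(−t/τ) = 0.3140.
M(t) = 179480 − 78680 × 0.3140 = 154770 Tg N.

155000 Tg N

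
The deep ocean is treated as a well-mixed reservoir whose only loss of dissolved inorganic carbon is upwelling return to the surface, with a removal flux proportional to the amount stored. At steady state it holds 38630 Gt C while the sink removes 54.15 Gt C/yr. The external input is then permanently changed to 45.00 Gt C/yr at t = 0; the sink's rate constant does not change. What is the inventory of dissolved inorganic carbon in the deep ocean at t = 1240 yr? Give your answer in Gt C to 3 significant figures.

33300 Gt C

The sink rate constant is k = F₀/M₀ = 54.15/38630 = 0.001402 yr⁻¹.
Solving dM/dt = F₁ − kM with M(0) = M₀ gives M(t) = F₁/k + (M₀ − F₁/k)·e^(−kt).
F₁/k = 45.00/0.001402 = 32102 Gt C; kt = 0.001402 × 1240 = 1.738, e^(−kt) = 0.1758.
M(1240) = 32102 + (38630 − 32102) × 0.1758 = 32102 + 1148 = 33250 Gt C.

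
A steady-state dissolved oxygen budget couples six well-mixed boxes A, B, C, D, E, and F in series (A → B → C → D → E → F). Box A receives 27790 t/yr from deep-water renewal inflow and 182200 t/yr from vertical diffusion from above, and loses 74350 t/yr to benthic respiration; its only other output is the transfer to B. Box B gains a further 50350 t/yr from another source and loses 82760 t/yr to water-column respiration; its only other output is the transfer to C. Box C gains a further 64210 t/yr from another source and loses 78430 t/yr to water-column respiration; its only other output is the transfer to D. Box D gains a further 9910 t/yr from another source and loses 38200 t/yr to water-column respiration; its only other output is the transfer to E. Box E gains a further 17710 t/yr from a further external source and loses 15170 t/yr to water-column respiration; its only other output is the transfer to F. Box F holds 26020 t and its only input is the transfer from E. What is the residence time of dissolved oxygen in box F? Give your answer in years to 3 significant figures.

Box A: F(A→B) = (27790 + 182200) − 74350 = 135640 t/yr.
Box B: F(B→C) = (135640 + 50350) − 82760 = 103230 t/yr.
Box C: F(C→D) = (103230 + 64210) − 78430 = 89010 t/yr.
Box D: F(D→E) = (89010 + 9910) − 38200 = 60720 t/yr.
Box E: F(E→F) = (60720 + 17710) − 15170 = 63260 t/yr.
Box F throughput = its input = 63260 t/yr; τ = 26020 / 63260 = 0.4113 yr.

0.411 yr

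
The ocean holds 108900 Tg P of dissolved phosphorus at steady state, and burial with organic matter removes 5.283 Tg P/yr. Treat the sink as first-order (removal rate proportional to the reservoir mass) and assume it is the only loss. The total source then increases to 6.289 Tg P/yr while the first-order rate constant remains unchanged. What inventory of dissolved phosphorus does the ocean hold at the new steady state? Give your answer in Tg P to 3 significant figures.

130000 Tg P

Rate constant k = F/M = 5.283 / 108900 = 4.851×10^-5 yr⁻¹.
At the new steady state, source = k·M_new ⇒ M_new = 6.289 / 4.851×10^-5 = 129600 Tg P.
(Equivalently M_new = M × F_new/F_old = 108900 × 6.289/5.283.)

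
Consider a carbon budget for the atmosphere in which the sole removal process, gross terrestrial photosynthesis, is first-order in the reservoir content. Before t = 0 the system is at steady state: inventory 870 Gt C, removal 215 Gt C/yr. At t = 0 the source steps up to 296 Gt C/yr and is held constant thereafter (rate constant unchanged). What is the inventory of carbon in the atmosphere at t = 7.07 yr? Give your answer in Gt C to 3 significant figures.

The sink rate constant is k = F₀/M₀ = 215/870 = 0.2471 yr⁻¹.
Solving dM/dt = F₁ − kM with M(0) = M₀ gives M(t) = F₁/k + (M₀ − F₁/k)·e^(−kt).
F₁/k = 296/0.2471 = 1197.8 Gt C; kt = 0.2471 × 7.07 = 1.747, e^(−kt) = 0.1743.
M(7.07) = 1197.8 + (870 − 1197.8) × 0.1743 = 1197.8 − 57.12 = 1140.6 Gt C.

1140 Gt C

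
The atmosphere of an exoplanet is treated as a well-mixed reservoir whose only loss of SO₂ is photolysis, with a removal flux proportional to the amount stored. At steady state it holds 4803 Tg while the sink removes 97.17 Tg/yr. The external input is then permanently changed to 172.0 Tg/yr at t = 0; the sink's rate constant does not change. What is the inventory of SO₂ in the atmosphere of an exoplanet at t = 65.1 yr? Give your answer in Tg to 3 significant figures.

τ = M₀/F₀ = 4803/97.17 = 49.43 yr; rate constant k = 1/τ.
New steady state M_∞ = F₁/k = F₁·τ = 172.0 × 49.43 = 8501.8 Tg.
M(t) = M_∞ + (M₀ − M_∞)·e^(−t/τ); t/τ = 65.1/49.43 = 1.317, so e^(−t/τ) = 0.2679.
M(t) = 8501.8 − 3699 × 0.2679 = 7510.8 Tg.

7510 Tg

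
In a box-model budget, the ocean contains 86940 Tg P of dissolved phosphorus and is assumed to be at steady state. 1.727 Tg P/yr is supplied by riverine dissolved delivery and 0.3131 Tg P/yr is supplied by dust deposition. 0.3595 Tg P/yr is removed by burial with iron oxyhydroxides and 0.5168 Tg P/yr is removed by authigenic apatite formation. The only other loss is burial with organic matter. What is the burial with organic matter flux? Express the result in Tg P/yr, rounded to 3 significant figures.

At steady state ΣF_in = ΣF_out.
ΣF_in = 1.727 + 0.3131 = 2.0401 Tg P/yr.
Burial with organic matter flux = ΣF_in − (0.3595 + 0.5168) = 2.0401 − 0.8763 = 1.164 Tg P/yr.

1.16 Tg P/yr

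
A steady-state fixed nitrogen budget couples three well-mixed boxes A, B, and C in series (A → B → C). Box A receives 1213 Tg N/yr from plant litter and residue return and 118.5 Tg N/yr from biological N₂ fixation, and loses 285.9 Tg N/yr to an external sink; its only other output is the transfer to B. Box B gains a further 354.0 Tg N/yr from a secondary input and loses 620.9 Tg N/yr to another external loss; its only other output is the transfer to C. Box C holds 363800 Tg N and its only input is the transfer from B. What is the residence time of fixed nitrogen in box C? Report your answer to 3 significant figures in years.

Box A: F(A→B) = (1213 + 118.5) − 285.9 = 1045.6 Tg N/yr.
Box B: F(B→C) = (1045.6 + 354.0) − 620.9 = 778.70 Tg N/yr.
Box C throughput = its input = 778.70 Tg N/yr; τ = 363800 / 778.70 = 467.2 yr.

467 yr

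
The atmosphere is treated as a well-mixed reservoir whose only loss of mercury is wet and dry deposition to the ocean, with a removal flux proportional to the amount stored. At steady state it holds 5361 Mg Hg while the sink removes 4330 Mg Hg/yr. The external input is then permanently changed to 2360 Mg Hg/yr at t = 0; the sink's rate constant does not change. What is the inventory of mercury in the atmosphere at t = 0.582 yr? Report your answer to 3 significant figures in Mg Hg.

τ = M₀/F₀ = 5361/4330 = 1.238 yr; rate constant k = 1/τ.
New steady state M_∞ = F₁/k = F₁·τ = 2360 × 1.238 = 2921.9 Mg Hg.
M(t) = M_∞ + (M₀ − M_∞)·e^(−t/τ); t/τ = 0.582/1.238 = 0.4701, so e^(−t/τ) = 0.6250.
M(t) = 2921.9 + 2439 × 0.6250 = 4446.2 Mg Hg.

4450 Mg Hg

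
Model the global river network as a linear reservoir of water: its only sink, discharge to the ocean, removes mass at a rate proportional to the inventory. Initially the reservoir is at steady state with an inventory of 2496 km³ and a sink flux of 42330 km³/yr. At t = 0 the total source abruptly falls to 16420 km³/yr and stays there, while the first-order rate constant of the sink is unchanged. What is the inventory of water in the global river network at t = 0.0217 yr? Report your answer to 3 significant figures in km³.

τ = M₀/F₀ = 2496/42330 = 0.05897 yr; rate constant k = 1/τ.
New steady state M_∞ = F₁/k = F₁·τ = 16420 × 0.05897 = 968.21 km³.
M(t) = M_∞ + (M₀ − M_∞)·e^(−t/τ); t/τ = 0.0217/0.05897 = 0.3680, so e^(−t/τ) = 0.6921.
M(t) = 968.21 + 1528 × 0.6921 = 2025.6 km³.

2030 km³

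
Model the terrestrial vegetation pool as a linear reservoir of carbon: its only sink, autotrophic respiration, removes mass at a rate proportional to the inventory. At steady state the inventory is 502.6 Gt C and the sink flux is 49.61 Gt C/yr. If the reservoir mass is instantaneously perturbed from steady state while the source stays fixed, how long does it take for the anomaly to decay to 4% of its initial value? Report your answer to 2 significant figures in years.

33 yr

For a linear reservoir the anomaly decays as exp(−t/τ) with τ = M/F = 502.6/49.61 = 10.13 yr.
exp(−t/τ) = 0.04 ⇒ t = −τ ln(0.04) = 10.13 × 3.219 = 32.61 yr.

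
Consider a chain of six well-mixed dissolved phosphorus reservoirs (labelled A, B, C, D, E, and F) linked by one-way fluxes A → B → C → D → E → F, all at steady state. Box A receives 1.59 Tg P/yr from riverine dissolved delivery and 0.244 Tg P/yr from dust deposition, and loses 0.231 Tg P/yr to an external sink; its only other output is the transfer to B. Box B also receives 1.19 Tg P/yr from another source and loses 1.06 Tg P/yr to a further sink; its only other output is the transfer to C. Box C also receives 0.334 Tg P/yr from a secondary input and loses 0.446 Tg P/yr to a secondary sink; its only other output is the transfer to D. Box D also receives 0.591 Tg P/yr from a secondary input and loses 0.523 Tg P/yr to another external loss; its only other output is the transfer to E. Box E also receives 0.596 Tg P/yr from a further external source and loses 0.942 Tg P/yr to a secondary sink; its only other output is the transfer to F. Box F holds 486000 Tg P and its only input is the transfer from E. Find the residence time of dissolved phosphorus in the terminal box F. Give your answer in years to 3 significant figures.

362000 yr

Box A: F(A→B) = (1.59 + 0.244) − 0.231 = 1.6030 Tg P/yr.
Box B: F(B→C) = (1.6030 + 1.19) − 1.06 = 1.7330 Tg P/yr.
Box C: F(C→D) = (1.7330 + 0.334) − 0.446 = 1.6210 Tg P/yr.
Box D: F(D→E) = (1.6210 + 0.591) − 0.523 = 1.6890 Tg P/yr.
Box E: F(E→F) = (1.6890 + 0.596) − 0.942 = 1.3430 Tg P/yr.
Box F throughput = its input = 1.3430 Tg P/yr; τ = 486000 / 1.3430 = 361900 yr.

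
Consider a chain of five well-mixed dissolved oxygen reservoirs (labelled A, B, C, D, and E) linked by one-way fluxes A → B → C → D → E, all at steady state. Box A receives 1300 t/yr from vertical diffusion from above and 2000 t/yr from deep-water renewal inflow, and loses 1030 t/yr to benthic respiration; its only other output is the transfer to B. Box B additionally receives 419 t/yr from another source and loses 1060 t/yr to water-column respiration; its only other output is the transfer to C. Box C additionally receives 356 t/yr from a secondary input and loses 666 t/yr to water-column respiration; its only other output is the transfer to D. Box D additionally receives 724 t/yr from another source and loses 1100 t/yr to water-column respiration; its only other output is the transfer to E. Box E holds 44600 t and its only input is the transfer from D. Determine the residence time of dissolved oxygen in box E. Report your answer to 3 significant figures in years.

47.3 yr

Box A: F(A→B) = (1300 + 2000) − 1030 = 2270.0 t/yr.
Box B: F(B→C) = (2270.0 + 419) − 1060 = 1629.0 t/yr.
Box C: F(C→D) = (1629.0 + 356) − 666 = 1319.0 t/yr.
Box D: F(D→E) = (1319.0 + 724) − 1100 = 943.00 t/yr.
Box E throughput = its input = 943.00 t/yr; τ = 44600 / 943.00 = 47.30 yr.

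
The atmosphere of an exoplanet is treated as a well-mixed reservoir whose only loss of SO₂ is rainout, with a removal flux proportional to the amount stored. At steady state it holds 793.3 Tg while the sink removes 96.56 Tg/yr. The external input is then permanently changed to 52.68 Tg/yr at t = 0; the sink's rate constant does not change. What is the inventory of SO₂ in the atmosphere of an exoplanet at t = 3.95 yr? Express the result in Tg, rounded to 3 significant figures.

656 Tg

The sink rate constant is k = F₀/M₀ = 96.56/793.3 = 0.1217 yr⁻¹.
Solving dM/dt = F₁ − kM with M(0) = M₀ gives M(t) = F₁/k + (M₀ − F₁/k)·e^(−kt).
F₁/k = 52.68/0.1217 = 432.80 Tg; kt = 0.1217 × 3.95 = 0.4808, e^(−kt) = 0.6183.
M(3.95) = 432.80 + (793.3 − 432.80) × 0.6183 = 432.80 + 222.9 = 655.69 Tg.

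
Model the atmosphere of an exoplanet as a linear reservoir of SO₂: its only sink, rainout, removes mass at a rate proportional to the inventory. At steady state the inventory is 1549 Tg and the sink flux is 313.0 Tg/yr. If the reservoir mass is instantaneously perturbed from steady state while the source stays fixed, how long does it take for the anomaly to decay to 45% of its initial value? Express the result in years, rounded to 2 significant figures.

4.0 yr

For a linear reservoir the anomaly decays as exp(−t/τ) with τ = M/F = 1549/313.0 = 4.949 yr.
exp(−t/τ) = 0.45 ⇒ t = −τ ln(0.45) = 4.949 × 0.7985 = 3.952 yr.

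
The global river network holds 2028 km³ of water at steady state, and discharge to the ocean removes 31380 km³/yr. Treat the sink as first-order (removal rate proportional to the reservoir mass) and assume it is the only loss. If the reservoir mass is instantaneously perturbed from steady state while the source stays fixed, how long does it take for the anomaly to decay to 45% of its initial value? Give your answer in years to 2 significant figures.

For a linear reservoir the anomaly decays as exp(−t/τ) with τ = M/F = 2028/31380 = 0.06463 yr.
exp(−t/τ) = 0.45 ⇒ t = −τ ln(0.45) = 0.06463 × 0.7985 = 0.05161 yr.

0.052 yr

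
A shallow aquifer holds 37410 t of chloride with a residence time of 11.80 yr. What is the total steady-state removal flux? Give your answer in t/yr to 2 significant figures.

F = M / τ = 37410 / 11.80 = 3170 t/yr.

3200 t/yr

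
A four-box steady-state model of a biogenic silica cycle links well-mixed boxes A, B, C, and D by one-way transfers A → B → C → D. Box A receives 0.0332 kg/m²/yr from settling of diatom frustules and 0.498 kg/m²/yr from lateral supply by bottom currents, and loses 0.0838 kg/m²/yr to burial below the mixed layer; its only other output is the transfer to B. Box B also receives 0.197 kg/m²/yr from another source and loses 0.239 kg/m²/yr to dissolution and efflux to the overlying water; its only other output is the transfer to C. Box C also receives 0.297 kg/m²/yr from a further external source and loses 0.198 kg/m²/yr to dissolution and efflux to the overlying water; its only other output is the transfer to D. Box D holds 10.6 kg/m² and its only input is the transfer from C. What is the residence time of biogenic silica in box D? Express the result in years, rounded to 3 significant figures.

Box A: F(A→B) = (0.0332 + 0.498) − 0.0838 = 0.44740 kg/m²/yr.
Box B: F(B→C) = (0.44740 + 0.197) − 0.239 = 0.40540 kg/m²/yr.
Box C: F(C→D) = (0.40540 + 0.297) − 0.198 = 0.50440 kg/m²/yr.
Box D throughput = its input = 0.50440 kg/m²/yr; τ = 10.6 / 0.50440 = 21.02 yr.

21.0 yr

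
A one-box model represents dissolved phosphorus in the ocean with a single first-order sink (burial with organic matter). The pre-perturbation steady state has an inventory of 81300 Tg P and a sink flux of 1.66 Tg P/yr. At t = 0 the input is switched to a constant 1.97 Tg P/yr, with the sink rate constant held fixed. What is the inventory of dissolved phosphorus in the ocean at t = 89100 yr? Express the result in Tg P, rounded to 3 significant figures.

Residence time τ = M₀/F₀ = 48980 yr. The eventual steady state is M_∞ = M₀·(F₁/F₀) = 81300 × 1.97/1.66 = 96483 Tg P.
The anomaly ΔM(t) = M(t) − M_∞ decays as ΔM₀·e^(−t/τ) with ΔM₀ = 81300 − 96483 = −15180 Tg P.
At t = 89100 yr, e^(−t/τ) = e^(−1.819) = 0.1621, so ΔM = −2462 Tg P and M = 96483 − 2462 = 94021 Tg P.

94000 Tg P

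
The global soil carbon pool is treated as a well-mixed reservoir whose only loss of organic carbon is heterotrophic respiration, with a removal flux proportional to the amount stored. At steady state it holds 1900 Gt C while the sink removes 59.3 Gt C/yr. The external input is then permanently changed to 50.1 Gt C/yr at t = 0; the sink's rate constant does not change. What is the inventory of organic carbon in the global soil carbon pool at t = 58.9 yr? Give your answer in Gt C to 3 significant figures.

1650 Gt C

Residence time τ = M₀/F₀ = 32.04 yr. The eventual steady state is M_∞ = M₀·(F₁/F₀) = 1900 × 50.1/59.3 = 1605.2 Gt C.
The anomaly ΔM(t) = M(t) − M_∞ decays as ΔM₀·e^(−t/τ) with ΔM₀ = 1900 − 1605.2 = 294.8 Gt C.
At t = 58.9 yr, e^(−t/τ) = e^(−1.838) = 0.1591, so ΔM = 46.89 Gt C and M = 1605.2 + 46.89 = 1652.1 Gt C.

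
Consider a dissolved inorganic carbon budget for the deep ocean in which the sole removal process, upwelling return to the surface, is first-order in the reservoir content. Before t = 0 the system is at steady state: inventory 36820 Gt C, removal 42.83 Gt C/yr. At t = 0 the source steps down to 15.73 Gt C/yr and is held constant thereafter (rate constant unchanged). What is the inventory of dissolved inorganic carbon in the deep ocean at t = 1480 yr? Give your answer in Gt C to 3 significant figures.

τ = M₀/F₀ = 36820/42.83 = 859.7 yr; rate constant k = 1/τ.
New steady state M_∞ = F₁/k = F₁·τ = 15.73 × 859.7 = 13523 Gt C.
M(t) = M_∞ + (M₀ − M_∞)·e^(−t/τ); t/τ = 1480/859.7 = 1.722, so e^(−t/τ) = 0.1788.
M(t) = 13523 + 23300 × 0.1788 = 17688 Gt C.

17700 Gt C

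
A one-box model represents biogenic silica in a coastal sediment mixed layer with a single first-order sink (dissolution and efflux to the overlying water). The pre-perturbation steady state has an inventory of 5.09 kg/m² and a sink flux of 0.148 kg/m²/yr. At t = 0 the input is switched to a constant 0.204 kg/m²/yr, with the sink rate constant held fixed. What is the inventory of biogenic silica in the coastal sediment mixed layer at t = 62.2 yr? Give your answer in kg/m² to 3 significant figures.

Residence time τ = M₀/F₀ = 34.39 yr. The eventual steady state is M_∞ = M₀·(F₁/F₀) = 5.09 × 0.204/0.148 = 7.0159 kg/m².
The anomaly ΔM(t) = M(t) − M_∞ decays as ΔM₀·e^(−t/τ) with ΔM₀ = 5.09 − 7.0159 = −1.926 kg/m².
At t = 62.2 yr, e^(−t/τ) = e^(−1.809) = 0.1639, so ΔM = −0.3156 kg/m² and M = 7.0159 − 0.3156 = 6.7003 kg/m².

6.70 kg/m²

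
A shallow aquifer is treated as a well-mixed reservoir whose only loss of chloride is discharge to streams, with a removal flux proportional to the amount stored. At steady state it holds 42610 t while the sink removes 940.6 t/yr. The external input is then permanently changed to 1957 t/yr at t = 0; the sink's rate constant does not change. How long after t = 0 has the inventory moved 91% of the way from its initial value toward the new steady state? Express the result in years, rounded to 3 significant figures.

109 yr

τ = M₀/F₀ = 42610/940.6 = 45.30 yr.
The remaining gap fraction is e^(−t/τ); 91% covered ⇒ e^(−t/τ) = 0.0900.
t = −τ ln(0.0900) = 45.30 × 2.408 = 109.1 yr.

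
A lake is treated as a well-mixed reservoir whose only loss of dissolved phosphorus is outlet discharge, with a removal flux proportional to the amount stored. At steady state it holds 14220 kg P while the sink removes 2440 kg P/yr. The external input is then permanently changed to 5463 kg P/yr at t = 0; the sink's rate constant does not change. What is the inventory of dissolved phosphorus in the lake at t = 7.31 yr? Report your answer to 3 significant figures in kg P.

26800 kg P

The sink rate constant is k = F₀/M₀ = 2440/14220 = 0.1716 yr⁻¹.
Solving dM/dt = F₁ − kM with M(0) = M₀ gives M(t) = F₁/k + (M₀ − F₁/k)·e^(−kt).
F₁/k = 5463/0.1716 = 31838 kg P; kt = 0.1716 × 7.31 = 1.254, e^(−kt) = 0.2853.
M(7.31) = 31838 + (14220 − 31838) × 0.2853 = 31838 − 5026 = 26812 kg P.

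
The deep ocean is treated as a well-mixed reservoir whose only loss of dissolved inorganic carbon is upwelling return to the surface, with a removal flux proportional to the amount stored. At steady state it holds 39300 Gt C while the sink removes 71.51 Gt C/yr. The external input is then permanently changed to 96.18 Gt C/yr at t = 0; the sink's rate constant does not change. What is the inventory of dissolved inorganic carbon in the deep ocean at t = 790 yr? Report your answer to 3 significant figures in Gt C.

49600 Gt C

Residence time τ = M₀/F₀ = 549.6 yr. The eventual steady state is M_∞ = M₀·(F₁/F₀) = 39300 × 96.18/71.51 = 52858 Gt C.
The anomaly ΔM(t) = M(t) − M_∞ decays as ΔM₀·e^(−t/τ) with ΔM₀ = 39300 − 52858 = −13560 Gt C.
At t = 790 yr, e^(−t/τ) = e^(−1.437) = 0.2375, so ΔM = −3220 Gt C and M = 52858 − 3220 = 49638 Gt C.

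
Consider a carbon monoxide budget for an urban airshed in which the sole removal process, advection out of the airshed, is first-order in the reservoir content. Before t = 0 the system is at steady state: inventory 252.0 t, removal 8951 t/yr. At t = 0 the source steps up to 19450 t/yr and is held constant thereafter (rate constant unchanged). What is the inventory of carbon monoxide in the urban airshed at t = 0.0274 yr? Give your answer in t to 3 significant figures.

The sink rate constant is k = F₀/M₀ = 8951/252.0 = 35.52 yr⁻¹.
Solving dM/dt = F₁ − kM with M(0) = M₀ gives M(t) = F₁/k + (M₀ − F₁/k)·e^(−kt).
F₁/k = 19450/35.52 = 547.58 t; kt = 35.52 × 0.0274 = 0.9732, e^(−kt) = 0.3779.
M(0.0274) = 547.58 + (252.0 − 547.58) × 0.3779 = 547.58 − 111.7 = 435.89 t.

436 t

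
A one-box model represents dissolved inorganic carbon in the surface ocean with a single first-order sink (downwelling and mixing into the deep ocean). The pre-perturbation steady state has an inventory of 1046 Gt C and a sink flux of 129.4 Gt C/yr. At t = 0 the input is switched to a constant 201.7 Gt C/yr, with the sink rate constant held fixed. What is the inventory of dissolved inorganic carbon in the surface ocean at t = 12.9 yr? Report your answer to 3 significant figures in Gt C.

1510 Gt C

Residence time τ = M₀/F₀ = 8.083 yr. The eventual steady state is M_∞ = M₀·(F₁/F₀) = 1046 × 201.7/129.4 = 1630.4 Gt C.
The anomaly ΔM(t) = M(t) − M_∞ decays as ΔM₀·e^(−t/τ) with ΔM₀ = 1046 − 1630.4 = −584.4 Gt C.
At t = 12.9 yr, e^(−t/τ) = e^(−1.596) = 0.2027, so ΔM = −118.5 Gt C and M = 1630.4 − 118.5 = 1511.9 Gt C.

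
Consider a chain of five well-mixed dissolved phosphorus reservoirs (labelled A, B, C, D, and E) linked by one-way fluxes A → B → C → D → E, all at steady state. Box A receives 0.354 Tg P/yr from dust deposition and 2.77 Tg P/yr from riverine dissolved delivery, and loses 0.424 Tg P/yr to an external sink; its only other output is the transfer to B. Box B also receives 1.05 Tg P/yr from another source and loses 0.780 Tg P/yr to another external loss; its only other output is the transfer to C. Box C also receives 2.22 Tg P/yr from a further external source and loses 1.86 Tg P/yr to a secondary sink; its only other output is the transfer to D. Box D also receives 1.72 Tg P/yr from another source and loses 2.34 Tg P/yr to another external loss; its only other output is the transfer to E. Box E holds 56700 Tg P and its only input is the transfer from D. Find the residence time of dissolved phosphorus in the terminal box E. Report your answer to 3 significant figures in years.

Box A: F(A→B) = (0.354 + 2.77) − 0.424 = 2.7000 Tg P/yr.
Box B: F(B→C) = (2.7000 + 1.05) − 0.780 = 2.9700 Tg P/yr.
Box C: F(C→D) = (2.9700 + 2.22) − 1.86 = 3.3300 Tg P/yr.
Box D: F(D→E) = (3.3300 + 1.72) − 2.34 = 2.7100 Tg P/yr.
Box E throughput = its input = 2.7100 Tg P/yr; τ = 56700 / 2.7100 = 20920 yr.

20900 yr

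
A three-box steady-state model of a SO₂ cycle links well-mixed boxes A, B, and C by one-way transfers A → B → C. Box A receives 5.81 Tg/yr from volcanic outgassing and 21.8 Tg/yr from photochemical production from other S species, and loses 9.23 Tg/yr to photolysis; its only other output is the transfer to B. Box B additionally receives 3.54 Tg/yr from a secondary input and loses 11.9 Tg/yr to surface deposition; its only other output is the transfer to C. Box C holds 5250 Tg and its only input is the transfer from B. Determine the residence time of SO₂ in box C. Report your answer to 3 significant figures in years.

524 yr

Box A: F(A→B) = (5.81 + 21.8) − 9.23 = 18.380 Tg/yr.
Box B: F(B→C) = (18.380 + 3.54) − 11.9 = 10.020 Tg/yr.
Box C throughput = its input = 10.020 Tg/yr; τ = 5250 / 10.020 = 524.0 yr.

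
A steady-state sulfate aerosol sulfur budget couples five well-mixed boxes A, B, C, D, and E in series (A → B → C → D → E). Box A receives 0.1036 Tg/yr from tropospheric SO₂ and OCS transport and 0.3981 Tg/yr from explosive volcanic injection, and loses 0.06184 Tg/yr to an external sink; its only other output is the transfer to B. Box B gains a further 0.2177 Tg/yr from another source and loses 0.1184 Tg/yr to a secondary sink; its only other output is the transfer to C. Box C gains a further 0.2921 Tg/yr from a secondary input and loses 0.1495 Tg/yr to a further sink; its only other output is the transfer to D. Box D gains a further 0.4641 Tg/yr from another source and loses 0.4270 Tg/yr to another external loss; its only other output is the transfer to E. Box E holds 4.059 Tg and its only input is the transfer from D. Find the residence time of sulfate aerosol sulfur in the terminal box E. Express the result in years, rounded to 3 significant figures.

5.65 yr

Box A: F(A→B) = (0.1036 + 0.3981) − 0.06184 = 0.43986 Tg/yr.
Box B: F(B→C) = (0.43986 + 0.2177) − 0.1184 = 0.53916 Tg/yr.
Box C: F(C→D) = (0.53916 + 0.2921) − 0.1495 = 0.68176 Tg/yr.
Box D: F(D→E) = (0.68176 + 0.4641) − 0.4270 = 0.71886 Tg/yr.
Box E throughput = its input = 0.71886 Tg/yr; τ = 4.059 / 0.71886 = 5.646 yr.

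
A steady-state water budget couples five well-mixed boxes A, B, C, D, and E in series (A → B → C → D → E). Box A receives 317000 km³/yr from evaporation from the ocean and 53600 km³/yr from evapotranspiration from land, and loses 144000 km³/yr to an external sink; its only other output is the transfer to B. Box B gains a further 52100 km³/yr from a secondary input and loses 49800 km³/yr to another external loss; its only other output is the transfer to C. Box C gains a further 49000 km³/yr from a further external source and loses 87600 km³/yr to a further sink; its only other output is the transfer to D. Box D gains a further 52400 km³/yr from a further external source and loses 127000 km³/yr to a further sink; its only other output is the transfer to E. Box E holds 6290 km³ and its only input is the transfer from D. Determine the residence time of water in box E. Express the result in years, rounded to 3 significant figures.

Box A: F(A→B) = (317000 + 53600) − 144000 = 226600 km³/yr.
Box B: F(B→C) = (226600 + 52100) − 49800 = 228900 km³/yr.
Box C: F(C→D) = (228900 + 49000) − 87600 = 190300 km³/yr.
Box D: F(D→E) = (190300 + 52400) − 127000 = 115700 km³/yr.
Box E throughput = its input = 115700 km³/yr; τ = 6290 / 115700 = 0.05436 yr.

0.0544 yr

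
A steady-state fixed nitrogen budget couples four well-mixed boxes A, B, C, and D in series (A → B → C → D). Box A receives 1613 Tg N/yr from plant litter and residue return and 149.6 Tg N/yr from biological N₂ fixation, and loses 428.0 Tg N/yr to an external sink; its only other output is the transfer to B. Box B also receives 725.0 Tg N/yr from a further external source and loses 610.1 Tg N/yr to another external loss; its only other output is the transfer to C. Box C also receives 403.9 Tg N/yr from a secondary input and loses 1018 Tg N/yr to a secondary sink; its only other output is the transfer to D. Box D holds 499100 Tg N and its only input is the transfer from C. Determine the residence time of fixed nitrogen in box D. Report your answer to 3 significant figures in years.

597 yr

Box A: F(A→B) = (1613 + 149.6) − 428.0 = 1334.6 Tg N/yr.
Box B: F(B→C) = (1334.6 + 725.0) − 610.1 = 1449.5 Tg N/yr.
Box C: F(C→D) = (1449.5 + 403.9) − 1018 = 835.40 Tg N/yr.
Box D throughput = its input = 835.40 Tg N/yr; τ = 499100 / 835.40 = 597.4 yr.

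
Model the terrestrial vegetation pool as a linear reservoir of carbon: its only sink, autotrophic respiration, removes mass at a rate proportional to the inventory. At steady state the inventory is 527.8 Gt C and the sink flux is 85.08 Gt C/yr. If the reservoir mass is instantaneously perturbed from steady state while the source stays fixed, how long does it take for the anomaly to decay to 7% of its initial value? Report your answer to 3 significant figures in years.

For a linear reservoir the anomaly decays as exp(−t/τ) with τ = M/F = 527.8/85.08 = 6.204 yr.
exp(−t/τ) = 0.07 ⇒ t = −τ ln(0.07) = 6.204 × 2.659 = 16.50 yr.

16.5 yr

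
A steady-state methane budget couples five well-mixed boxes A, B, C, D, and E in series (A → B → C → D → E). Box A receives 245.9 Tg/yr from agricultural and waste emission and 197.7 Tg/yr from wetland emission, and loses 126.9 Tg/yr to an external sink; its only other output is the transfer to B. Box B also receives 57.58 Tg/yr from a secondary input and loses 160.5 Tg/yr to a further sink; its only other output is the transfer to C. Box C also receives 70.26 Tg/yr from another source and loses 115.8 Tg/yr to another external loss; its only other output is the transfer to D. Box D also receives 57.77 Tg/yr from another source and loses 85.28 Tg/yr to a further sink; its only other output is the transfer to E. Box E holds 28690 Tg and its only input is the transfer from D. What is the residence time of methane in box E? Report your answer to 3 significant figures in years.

Box A: F(A→B) = (245.9 + 197.7) − 126.9 = 316.70 Tg/yr.
Box B: F(B→C) = (316.70 + 57.58) − 160.5 = 213.78 Tg/yr.
Box C: F(C→D) = (213.78 + 70.26) − 115.8 = 168.24 Tg/yr.
Box D: F(D→E) = (168.24 + 57.77) − 85.28 = 140.73 Tg/yr.
Box E throughput = its input = 140.73 Tg/yr; τ = 28690 / 140.73 = 203.9 yr.

204 yr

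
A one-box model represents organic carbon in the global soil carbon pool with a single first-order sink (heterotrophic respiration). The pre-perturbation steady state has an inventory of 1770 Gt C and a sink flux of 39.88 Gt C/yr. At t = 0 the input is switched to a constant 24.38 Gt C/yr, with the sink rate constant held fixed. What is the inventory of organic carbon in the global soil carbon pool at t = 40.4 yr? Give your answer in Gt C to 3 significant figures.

1360 Gt C

τ = M₀/F₀ = 1770/39.88 = 44.38 yr; rate constant k = 1/τ.
New steady state M_∞ = F₁/k = F₁·τ = 24.38 × 44.38 = 1082.1 Gt C.
M(t) = M_∞ + (M₀ − M_∞)·e^(−t/τ); t/τ = 40.4/44.38 = 0.9103, so e^(−t/τ) = 0.4024.
M(t) = 1082.1 + 687.9 × 0.4024 = 1358.9 Gt C.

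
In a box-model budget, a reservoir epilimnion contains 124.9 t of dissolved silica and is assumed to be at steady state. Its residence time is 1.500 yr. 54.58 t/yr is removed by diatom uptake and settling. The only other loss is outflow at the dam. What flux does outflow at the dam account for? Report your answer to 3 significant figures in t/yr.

28.7 t/yr

Total removal F = M/τ = 124.9 / 1.500 = 83.27 t/yr.
Outflow at the dam = F − (54.58) = 83.27 − 54.58 = 28.69 t/yr.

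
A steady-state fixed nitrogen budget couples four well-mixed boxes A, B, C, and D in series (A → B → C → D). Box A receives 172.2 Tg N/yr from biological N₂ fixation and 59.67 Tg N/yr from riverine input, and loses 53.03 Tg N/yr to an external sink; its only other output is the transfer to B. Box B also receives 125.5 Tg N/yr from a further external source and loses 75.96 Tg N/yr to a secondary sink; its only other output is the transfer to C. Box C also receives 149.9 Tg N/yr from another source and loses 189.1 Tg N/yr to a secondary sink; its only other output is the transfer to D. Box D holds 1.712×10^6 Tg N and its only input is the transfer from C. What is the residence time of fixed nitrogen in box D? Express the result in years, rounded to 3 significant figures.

Box A: F(A→B) = (172.2 + 59.67) − 53.03 = 178.84 Tg N/yr.
Box B: F(B→C) = (178.84 + 125.5) − 75.96 = 228.38 Tg N/yr.
Box C: F(C→D) = (228.38 + 149.9) − 189.1 = 189.18 Tg N/yr.
Box D throughput = its input = 189.18 Tg N/yr; τ = 1.712×10^6 / 189.18 = 9050 yr.

9050 yr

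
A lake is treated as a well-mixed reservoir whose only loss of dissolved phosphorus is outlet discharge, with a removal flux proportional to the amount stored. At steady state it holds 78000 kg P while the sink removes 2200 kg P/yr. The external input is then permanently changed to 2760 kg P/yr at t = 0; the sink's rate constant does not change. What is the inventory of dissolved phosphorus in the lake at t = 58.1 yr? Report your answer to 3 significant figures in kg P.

94000 kg P

Residence time τ = M₀/F₀ = 35.45 yr. The eventual steady state is M_∞ = M₀·(F₁/F₀) = 78000 × 2760/2200 = 97855 kg P.
The anomaly ΔM(t) = M(t) − M_∞ decays as ΔM₀·e^(−t/τ) with ΔM₀ = 78000 − 97855 = −19850 kg P.
At t = 58.1 yr, e^(−t/τ) = e^(−1.639) = 0.1942, so ΔM = −3856 kg P and M = 97855 − 3856 = 93998 kg P.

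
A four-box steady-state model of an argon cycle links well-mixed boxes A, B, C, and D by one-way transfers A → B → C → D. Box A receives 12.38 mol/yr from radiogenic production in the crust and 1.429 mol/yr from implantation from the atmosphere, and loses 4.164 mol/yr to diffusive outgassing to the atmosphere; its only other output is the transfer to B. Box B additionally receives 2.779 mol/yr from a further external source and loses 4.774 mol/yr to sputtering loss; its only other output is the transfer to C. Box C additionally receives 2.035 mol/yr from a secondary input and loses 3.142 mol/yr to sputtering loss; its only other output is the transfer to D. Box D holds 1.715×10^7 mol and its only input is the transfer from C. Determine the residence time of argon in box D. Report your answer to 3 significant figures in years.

Box A: F(A→B) = (12.38 + 1.429) − 4.164 = 9.6450 mol/yr.
Box B: F(B→C) = (9.6450 + 2.779) − 4.774 = 7.6500 mol/yr.
Box C: F(C→D) = (7.6500 + 2.035) − 3.142 = 6.5430 mol/yr.
Box D throughput = its input = 6.5430 mol/yr; τ = 1.715×10^7 / 6.5430 = 2.621×10^6 yr.

2.62×10^6 yr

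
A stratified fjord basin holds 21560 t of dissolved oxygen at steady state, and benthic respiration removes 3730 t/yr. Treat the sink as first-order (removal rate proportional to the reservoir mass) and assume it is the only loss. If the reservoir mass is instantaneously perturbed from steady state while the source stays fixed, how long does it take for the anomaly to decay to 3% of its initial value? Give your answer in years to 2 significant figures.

20 yr

For a linear reservoir the anomaly decays as exp(−t/τ) with τ = M/F = 21560/3730 = 5.780 yr.
exp(−t/τ) = 0.03 ⇒ t = −τ ln(0.03) = 5.780 × 3.507 = 20.27 yr.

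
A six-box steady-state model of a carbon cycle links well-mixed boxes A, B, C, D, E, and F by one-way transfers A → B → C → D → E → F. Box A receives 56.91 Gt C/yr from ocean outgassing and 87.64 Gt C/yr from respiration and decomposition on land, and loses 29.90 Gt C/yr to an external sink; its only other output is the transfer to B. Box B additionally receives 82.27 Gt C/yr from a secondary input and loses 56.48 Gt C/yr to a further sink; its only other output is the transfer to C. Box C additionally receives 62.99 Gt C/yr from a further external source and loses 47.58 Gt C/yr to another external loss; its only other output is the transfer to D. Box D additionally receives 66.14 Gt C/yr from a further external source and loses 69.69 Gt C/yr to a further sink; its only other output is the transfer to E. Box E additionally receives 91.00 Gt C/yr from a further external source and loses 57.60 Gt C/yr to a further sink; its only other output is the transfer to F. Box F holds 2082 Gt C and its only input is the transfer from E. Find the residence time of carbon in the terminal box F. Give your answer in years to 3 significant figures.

Box A: F(A→B) = (56.91 + 87.64) − 29.90 = 114.65 Gt C/yr.
Box B: F(B→C) = (114.65 + 82.27) − 56.48 = 140.44 Gt C/yr.
Box C: F(C→D) = (140.44 + 62.99) − 47.58 = 155.85 Gt C/yr.
Box D: F(D→E) = (155.85 + 66.14) − 69.69 = 152.30 Gt C/yr.
Box E: F(E→F) = (152.30 + 91.00) − 57.60 = 185.70 Gt C/yr.
Box F throughput = its input = 185.70 Gt C/yr; τ = 2082 / 185.70 = 11.21 yr.

11.2 yr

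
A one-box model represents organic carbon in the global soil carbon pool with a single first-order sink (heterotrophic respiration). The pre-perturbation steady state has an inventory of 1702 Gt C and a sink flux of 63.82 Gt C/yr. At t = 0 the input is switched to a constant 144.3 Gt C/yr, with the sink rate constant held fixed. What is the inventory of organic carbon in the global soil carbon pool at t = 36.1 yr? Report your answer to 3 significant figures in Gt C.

3290 Gt C

The sink rate constant is k = F₀/M₀ = 63.82/1702 = 0.03750 yr⁻¹.
Solving dM/dt = F₁ − kM with M(0) = M₀ gives M(t) = F₁/k + (M₀ − F₁/k)·e^(−kt).
F₁/k = 144.3/0.03750 = 3848.3 Gt C; kt = 0.03750 × 36.1 = 1.354, e^(−kt) = 0.2583.
M(36.1) = 3848.3 + (1702 − 3848.3) × 0.2583 = 3848.3 − 554.4 = 3293.9 Gt C.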